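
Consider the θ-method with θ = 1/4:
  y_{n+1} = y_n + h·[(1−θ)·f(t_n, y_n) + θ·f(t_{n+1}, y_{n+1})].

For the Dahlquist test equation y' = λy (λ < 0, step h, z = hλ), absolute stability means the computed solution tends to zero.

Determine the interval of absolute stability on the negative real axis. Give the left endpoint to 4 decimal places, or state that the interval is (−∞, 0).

z∈(-4.0000,0).

With y'=λy (z=hλ):
  y_{n+1} = y_n + z·[3/4·y_n + 1/4·y_{n+1}] ⇒ (1 − 1/4z)y_{n+1} = (1 + 3/4z)y_n
  so R(z) = (1 + 3/4z)/(1 − 1/4z).

Solve |R(x)|<1 on ℝ⁻.
x=-1.35: |R|=0.0093
R=−1: 1+3/4x = −1+1/4x ⇒ -1/2x=2 ⇒ x=2/(-1/2)=-4.0000
Confirm numerically:
  x=-3.588: |R|=0.89141 <1
  x=-2.834: |R|=0.65876 <1
  x=-1.849: |R|=0.26449 <1
  x=-4.175: |R|=1.04281 >1
  x=-4.139: |R|=1.03416 >1
  x=-4.073: |R|=1.01808 >1
Stable set (-4.0000, 0).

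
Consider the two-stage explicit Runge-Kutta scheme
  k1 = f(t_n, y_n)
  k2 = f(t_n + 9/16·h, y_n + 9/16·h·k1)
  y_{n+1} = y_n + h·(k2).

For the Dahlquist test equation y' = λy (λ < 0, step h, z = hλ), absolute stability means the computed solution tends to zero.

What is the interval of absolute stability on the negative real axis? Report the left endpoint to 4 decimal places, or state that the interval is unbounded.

z∈(-1.7778,0).

Set f=λy, z=hλ:
  k1=λy_n ⇒ h·k1=z·y_n;  k2=λ(1+9/16z)y_n ⇒ h·k2=z(1+9/16z)y_n
  y_{n+1}/y_n = 1 + z(1+9/16z) = 1 + z + 9/16z²
  ⇒ R(z) = 1 + z + 9/16z².

Need |R(x)|<1, x<0.
x=-1.69: |R|=0.9166
R=1: x+9/16x²=0 ⇒ x=−16/9=-1.7778; min R=1−1/(4·9/16)=0.5556>−1
Confirm numerically:
  x=-1.719: |R|=0.94317 <1
  x=-1.709: |R|=0.93388 <1
  x=-0.919: |R|=0.55607 <1
  x=-2.259: |R|=1.61148 >1
  x=-1.884: |R|=1.11257 >1
Stable set (-1.7778, 0).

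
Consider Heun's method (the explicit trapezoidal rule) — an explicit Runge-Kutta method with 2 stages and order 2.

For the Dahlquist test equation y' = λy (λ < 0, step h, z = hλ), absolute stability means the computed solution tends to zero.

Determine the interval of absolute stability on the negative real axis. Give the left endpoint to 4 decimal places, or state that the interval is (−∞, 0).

z∈(-2.0000,0).

Set f=λy, z=hλ:
  order 2, 2-stage ⇒ R(z)=1+z+z^2/2
  (e.g. R(-0.41)=0.67405, |R|=0.67405)

Find x<0 with |R(x)|<1.
x=-0.41: |R|=0.6741
|R(-2.19)|=1.2080 |R(-2.18)|=1.1962 |R(-1.16)|=0.5128
Bisect:
  x_lo=-2.7705 |R|=2.0674  x_hi=-0.3923 |R|=0.6846
  mid=-1.58144 |R|=0.66903 →hi
  mid=-2.17599 |R|=1.19148 →lo
  mid=-1.87871 |R|=0.88607 →hi
  mid=-2.02735 |R|=1.02773 →lo
  mid=-1.95303 |R|=0.95413 →hi
  mid=-1.99019 |R|=0.99024 →hi
  mid=-2.00877 |R|=1.00881 →lo
  ...
  [-2.00006,-1.99992] ⇒ x*=-2.0000
Interval (-2.0000, 0).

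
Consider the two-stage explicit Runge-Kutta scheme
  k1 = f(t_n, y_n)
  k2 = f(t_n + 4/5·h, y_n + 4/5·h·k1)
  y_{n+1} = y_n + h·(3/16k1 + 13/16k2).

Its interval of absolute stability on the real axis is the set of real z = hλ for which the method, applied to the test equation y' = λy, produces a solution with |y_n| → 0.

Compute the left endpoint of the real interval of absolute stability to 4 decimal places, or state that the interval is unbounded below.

left endpoint -1.5385.

With y'=λy (z=hλ):
  k1=λy_n ⇒ h·k1=z·y_n;  k2=λ(1+4/5z)y_n ⇒ h·k2=z(1+4/5z)y_n
  y_{n+1}/y_n = 1 + 3/16z + 13/16z(1+4/5z) = 1 + z + 13/20z²
  R(z) = 1 + z + 13/20z².

Boundary: |R(x)|=1, x<0.
x=-1.38: |R|=0.8579
R=1: x+13/20x²=0 ⇒ x=−20/13=-1.5385; min R=1−1/(4·13/20)=0.6154>−1
Confirm numerically:
  x=-1.073: |R|=0.67536 <1
  x=-1.066: |R|=0.67263 <1
  x=-0.721: |R|=0.61690 <1
  x=-0.680: |R|=0.62056 <1
  x=-1.918: |R|=1.47317 >1
  x=-1.891: |R|=1.43332 >1
Stable set (-1.5385, 0).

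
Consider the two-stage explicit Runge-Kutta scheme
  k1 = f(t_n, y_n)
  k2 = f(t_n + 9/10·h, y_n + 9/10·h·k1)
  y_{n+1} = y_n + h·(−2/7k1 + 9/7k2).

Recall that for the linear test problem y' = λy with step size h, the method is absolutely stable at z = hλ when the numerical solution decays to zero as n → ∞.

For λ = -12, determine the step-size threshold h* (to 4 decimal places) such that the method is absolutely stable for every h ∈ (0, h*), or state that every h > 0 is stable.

(-0.8642,0); λ=-12 ⇒ h* = (70/81)/12 = 0.0720.

Set f=λy, z=hλ:
  k1=λy_n ⇒ h·k1=z·y_n;  k2=λ(1+9/10z)y_n ⇒ h·k2=z(1+9/10z)y_n
  y_{n+1}/y_n = 1 − 2/7z + 9/7z(1+9/10z) = 1 + z + 81/70z²
  ⇒ R(z) = 1 + z + 81/70z².

Need |R(x)|<1, x<0.
x=-1.71: |R|=2.6736
R=1: x+81/70x²=0 ⇒ x=−70/81=-0.8642; min R=1−1/(4·81/70)=0.7840>−1
Confirm numerically:
  x=-0.708: |R|=0.87203 <1
  x=-0.679: |R|=0.85449 <1
  x=-0.616: |R|=0.82308 <1
  x=-0.513: |R|=0.79152 <1
  x=-1.204: |R|=1.47341 >1
  x=-1.189: |R|=1.44688 >1
  x=-0.953: |R|=1.09793 >1
Interval (-0.8642, 0).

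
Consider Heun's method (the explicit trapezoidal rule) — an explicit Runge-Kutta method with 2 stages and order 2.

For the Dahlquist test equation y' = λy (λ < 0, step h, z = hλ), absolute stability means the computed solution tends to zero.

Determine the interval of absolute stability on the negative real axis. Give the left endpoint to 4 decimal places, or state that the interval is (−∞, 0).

Set f=λy, z=hλ:
  order 2, 2-stage ⇒ R(z)=1+z+z^2/2
  (e.g. R(-0.38)=0.69220, |R|=0.69220)

Boundary: |R(x)|=1, x<0.
x=-0.38: |R|=0.6922
|R(-2)|=1.0000 |R(-0.62)|=0.5722 |R(-0.61)|=0.5760
Bisect:
  x_lo=-2.8216 |R|=2.1592  x_hi=-0.1349 |R|=0.8742
  mid=-1.47826 |R|=0.61437 →hi
  mid=-2.14994 |R|=1.16119 →lo
  mid=-1.81410 |R|=0.83138 →hi
  mid=-1.98202 |R|=0.98219 →hi
  mid=-2.06598 |R|=1.06816 →lo
  mid=-2.02400 |R|=1.02429 →lo
  mid=-2.00301 |R|=1.00302 →lo
  mid=-1.99252 |R|=0.99255 →hi
  mid=-1.99777 |R|=0.99777 →hi
  mid=-2.00039 |R|=1.00039 →lo
  ...
  [-2.00006,-1.99990] ⇒ x*=-2.0000
So |R|<1 on (-2.0000, 0).

(-2.0000, 0).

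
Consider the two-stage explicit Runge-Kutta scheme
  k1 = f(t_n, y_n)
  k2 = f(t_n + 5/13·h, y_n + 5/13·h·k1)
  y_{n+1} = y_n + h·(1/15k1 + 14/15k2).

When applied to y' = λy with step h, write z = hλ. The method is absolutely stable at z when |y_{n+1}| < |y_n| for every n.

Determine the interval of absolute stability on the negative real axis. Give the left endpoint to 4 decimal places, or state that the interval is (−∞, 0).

On y'=λy, z=hλ:
  k1=λy_n ⇒ h·k1=z·y_n;  k2=λ(1+5/13z)y_n ⇒ h·k2=z(1+5/13z)y_n
  y_{n+1}/y_n = 1 + 1/15z + 14/15z(1+5/13z) = 1 + z + 14/39z²
  R(z) = 1 + z + 14/39z².

Boundary: |R(x)|=1, x<0.
x=-0.77: |R|=0.4428
R=1: x+14/39x²=0 ⇒ x=−39/14=-2.7857; min R=1−1/(4·14/39)=0.3036>−1
Confirm numerically:
  x=-1.980: |R|=0.42732 <1
  x=-1.367: |R|=0.30381 <1
  x=-1.157: |R|=0.32354 <1
  x=-3.358: |R|=1.68985 >1
  x=-3.254: |R|=1.54701 >1
  x=-2.808: |R|=1.02246 >1
Stable set (-2.7857, 0).

(-2.7857, 0).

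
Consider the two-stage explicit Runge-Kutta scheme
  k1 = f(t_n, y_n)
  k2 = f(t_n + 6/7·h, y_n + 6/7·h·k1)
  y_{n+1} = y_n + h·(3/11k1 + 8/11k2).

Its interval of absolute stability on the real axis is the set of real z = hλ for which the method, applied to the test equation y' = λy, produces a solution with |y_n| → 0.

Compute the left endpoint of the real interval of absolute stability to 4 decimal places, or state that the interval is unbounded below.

left endpoint -1.6042.

Set f=λy, z=hλ:
  k1=λy_n ⇒ h·k1=z·y_n;  k2=λ(1+6/7z)y_n ⇒ h·k2=z(1+6/7z)y_n
  y_{n+1}/y_n = 1 + 3/11z + 8/11z(1+6/7z) = 1 + z + 48/77z²
  ⇒ R(z) = 1 + z + 48/77z².

Solve |R(x)|<1 on ℝ⁻.
x=-1.11: |R|=0.6581
R=1: x+48/77x²=0 ⇒ x=−77/48=-1.6042; min R=1−1/(4·48/77)=0.5990>−1
Confirm numerically:
  x=-1.228: |R|=0.71204 <1
  x=-1.106: |R|=0.65654 <1
  x=-1.045: |R|=0.63574 <1
  x=-1.863: |R|=1.30060 >1
  x=-1.845: |R|=1.27699 >1
  x=-1.677: |R|=1.07614 >1
Interval (-1.6042, 0).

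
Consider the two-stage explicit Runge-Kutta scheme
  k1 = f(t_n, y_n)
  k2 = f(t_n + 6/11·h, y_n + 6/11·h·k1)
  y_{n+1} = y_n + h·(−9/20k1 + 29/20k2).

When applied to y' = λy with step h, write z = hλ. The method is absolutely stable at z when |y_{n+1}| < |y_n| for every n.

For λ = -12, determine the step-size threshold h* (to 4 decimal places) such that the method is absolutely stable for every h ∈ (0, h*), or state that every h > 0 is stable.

Set f=λy, z=hλ:
  k1=λy_n ⇒ h·k1=z·y_n;  k2=λ(1+6/11z)y_n ⇒ h·k2=z(1+6/11z)y_n
  y_{n+1}/y_n = 1 − 9/20z + 29/20z(1+6/11z) = 1 + z + 87/110z²
  Hence R(z) = 1 + z + 87/110z².

Boundary: |R(x)|=1, x<0.
x=-1.54: |R|=1.3357
R=1: x+87/110x²=0 ⇒ x=−110/87=-1.2644; min R=1−1/(4·87/110)=0.6839>−1
Confirm numerically:
  x=-1.147: |R|=0.89353 <1
  x=-0.749: |R|=0.69470 <1
  x=-0.613: |R|=0.68420 <1
  x=-0.583: |R|=0.68582 <1
  x=-1.847: |R|=1.85111 >1
  x=-1.630: |R|=1.47137 >1
  x=-1.353: |R|=1.09485 >1
So |R|<1 on (-1.2644, 0).

(-1.2644,0); λ=-12 ⇒ h* = (110/87)/12 = 0.1054.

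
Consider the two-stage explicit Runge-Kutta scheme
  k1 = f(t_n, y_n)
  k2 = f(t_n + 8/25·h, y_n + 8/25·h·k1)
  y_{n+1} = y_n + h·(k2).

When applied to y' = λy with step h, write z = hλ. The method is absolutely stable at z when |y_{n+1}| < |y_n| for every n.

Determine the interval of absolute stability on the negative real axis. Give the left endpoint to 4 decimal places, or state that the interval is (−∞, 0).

z∈(-3.1250,0).

On y'=λy, z=hλ:
  k1=λy_n ⇒ h·k1=z·y_n;  k2=λ(1+8/25z)y_n ⇒ h·k2=z(1+8/25z)y_n
  y_{n+1}/y_n = 1 + z(1+8/25z) = 1 + z + 8/25z²
  ⇒ R(z) = 1 + z + 8/25z².

Find x<0 with |R(x)|<1.
x=-1.02: |R|=0.3129
R=1: x+8/25x²=0 ⇒ x=−25/8=-3.1250; min R=1−1/(4·8/25)=0.2188>−1
Confirm numerically:
  x=-2.957: |R|=0.84103 <1
  x=-2.450: |R|=0.47080 <1
  x=-2.371: |R|=0.42793 <1
  x=-1.744: |R|=0.22929 <1
  x=-3.521: |R|=1.44618 >1
  x=-3.468: |R|=1.38065 >1
  x=-3.434: |R|=1.33955 >1
So |R|<1 on (-3.1250, 0).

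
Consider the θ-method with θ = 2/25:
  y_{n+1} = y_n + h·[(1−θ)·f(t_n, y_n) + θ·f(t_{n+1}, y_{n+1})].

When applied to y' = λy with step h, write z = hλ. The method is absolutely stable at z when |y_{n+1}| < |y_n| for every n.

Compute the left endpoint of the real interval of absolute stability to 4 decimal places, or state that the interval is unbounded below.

left endpoint -2.3810.

With y'=λy (z=hλ):
  y_{n+1} = y_n + z·[23/25·y_n + 2/25·y_{n+1}] ⇒ (1 − 2/25z)y_{n+1} = (1 + 23/25z)y_n
  Hence R(z) = (1 + 23/25z)/(1 − 2/25z).

Solve |R(x)|<1 on ℝ⁻.
x=-0.44: |R|=0.5750
R=−1: 1+23/25x = −1+2/25x ⇒ -21/25x=2 ⇒ x=2/(-21/25)=-2.3810
Confirm numerically:
  x=-2.018: |R|=0.73750 <1
  x=-1.396: |R|=0.25576 <1
  x=-1.097: |R|=0.00849 <1
  x=-2.514: |R|=1.09305 >1
  x=-2.460: |R|=1.05548 >1
Interval (-2.3810, 0).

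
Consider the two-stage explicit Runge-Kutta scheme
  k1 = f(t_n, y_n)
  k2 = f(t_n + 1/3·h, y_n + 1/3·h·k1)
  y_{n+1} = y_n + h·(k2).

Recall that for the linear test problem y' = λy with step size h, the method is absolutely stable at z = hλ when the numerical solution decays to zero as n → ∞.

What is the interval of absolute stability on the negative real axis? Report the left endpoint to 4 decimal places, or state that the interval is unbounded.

(-3.0000, 0).

With y'=λy (z=hλ):
  k1=λy_n ⇒ h·k1=z·y_n;  k2=λ(1+1/3z)y_n ⇒ h·k2=z(1+1/3z)y_n
  y_{n+1}/y_n = 1 + z(1+1/3z) = 1 + z + 1/3z²
  Hence R(z) = 1 + z + 1/3z².

Need |R(x)|<1, x<0.
x=-1.34: |R|=0.2585
R=1: x+1/3x²=0 ⇒ x=−3=-3.0000; min R=1−1/(4·1/3)=0.2500>−1
Confirm numerically:
  x=-1.711: |R|=0.26484 <1
  x=-1.571: |R|=0.25168 <1
  x=-1.431: |R|=0.25159 <1
  x=-3.599: |R|=1.71860 >1
  x=-3.220: |R|=1.23613 >1
So |R|<1 on (-3.0000, 0).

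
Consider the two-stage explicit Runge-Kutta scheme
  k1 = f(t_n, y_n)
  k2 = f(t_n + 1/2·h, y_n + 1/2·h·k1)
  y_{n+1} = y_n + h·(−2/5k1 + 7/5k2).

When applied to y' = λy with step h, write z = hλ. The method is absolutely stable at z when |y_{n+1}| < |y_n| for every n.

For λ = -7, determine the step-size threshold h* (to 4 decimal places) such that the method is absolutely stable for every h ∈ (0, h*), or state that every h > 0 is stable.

(-1.4286,0); λ=-7 ⇒ h* = (10/7)/7 = 0.2041.

Set f=λy, z=hλ:
  k1=λy_n ⇒ h·k1=z·y_n;  k2=λ(1+1/2z)y_n ⇒ h·k2=z(1+1/2z)y_n
  y_{n+1}/y_n = 1 − 2/5z + 7/5z(1+1/2z) = 1 + z + 7/10z²
  R(z) = 1 + z + 7/10z².

Find x<0 with |R(x)|<1.
x=-1.62: |R|=1.2171
R=1: x+7/10x²=0 ⇒ x=−10/7=-1.4286; min R=1−1/(4·7/10)=0.6429>−1
Confirm numerically:
  x=-1.055: |R|=0.72412 <1
  x=-0.895: |R|=0.66572 <1
  x=-0.713: |R|=0.64286 <1
  x=-1.939: |R|=1.69280 >1
  x=-1.702: |R|=1.32576 >1
  x=-1.605: |R|=1.19822 >1
Interval (-1.4286, 0).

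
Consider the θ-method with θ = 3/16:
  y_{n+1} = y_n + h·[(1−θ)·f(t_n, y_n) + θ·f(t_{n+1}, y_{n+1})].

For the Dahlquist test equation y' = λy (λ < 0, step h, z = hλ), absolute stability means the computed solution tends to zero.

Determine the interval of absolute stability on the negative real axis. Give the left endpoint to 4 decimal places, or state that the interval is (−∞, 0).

With y'=λy (z=hλ):
  y_{n+1} = y_n + z·[13/16·y_n + 3/16·y_{n+1}] ⇒ (1 − 3/16z)y_{n+1} = (1 + 13/16z)y_n
  ⇒ R(z) = (1 + 13/16z)/(1 − 3/16z).

Solve |R(x)|<1 on ℝ⁻.
x=-0.85: |R|=0.2668
R=−1: 1+13/16x = −1+3/16x ⇒ -5/8x=2 ⇒ x=2/(-5/8)=-3.2000
Confirm numerically:
  x=-2.967: |R|=0.90643 <1
  x=-2.134: |R|=0.52415 <1
  x=-1.979: |R|=0.44341 <1
  x=-3.532: |R|=1.12483 >1
  x=-3.523: |R|=1.12157 >1
  x=-3.502: |R|=1.11394 >1
So |R|<1 on (-3.2000, 0).

(-3.2000, 0).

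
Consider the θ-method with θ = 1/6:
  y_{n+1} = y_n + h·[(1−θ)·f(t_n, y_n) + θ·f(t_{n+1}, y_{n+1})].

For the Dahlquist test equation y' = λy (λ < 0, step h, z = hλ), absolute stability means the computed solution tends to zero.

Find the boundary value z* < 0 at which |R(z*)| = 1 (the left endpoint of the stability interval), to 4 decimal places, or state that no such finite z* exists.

With y'=λy (z=hλ):
  y_{n+1} = y_n + z·[5/6·y_n + 1/6·y_{n+1}] ⇒ (1 − 1/6z)y_{n+1} = (1 + 5/6z)y_n
  Hence R(z) = (1 + 5/6z)/(1 − 1/6z).

Need |R(x)|<1, x<0.
x=-1.38: |R|=0.1220
R=−1: 1+5/6x = −1+1/6x ⇒ -2/3x=2 ⇒ x=2/(-2/3)=-3.0000
Confirm numerically:
  x=-2.771: |R|=0.89556 <1
  x=-1.920: |R|=0.45455 <1
  x=-1.404: |R|=0.13776 <1
  x=-3.414: |R|=1.17591 >1
  x=-3.321: |R|=1.13775 >1
  x=-3.216: |R|=1.09375 >1
So |R|<1 on (-3.0000, 0).

left endpoint -3.0000.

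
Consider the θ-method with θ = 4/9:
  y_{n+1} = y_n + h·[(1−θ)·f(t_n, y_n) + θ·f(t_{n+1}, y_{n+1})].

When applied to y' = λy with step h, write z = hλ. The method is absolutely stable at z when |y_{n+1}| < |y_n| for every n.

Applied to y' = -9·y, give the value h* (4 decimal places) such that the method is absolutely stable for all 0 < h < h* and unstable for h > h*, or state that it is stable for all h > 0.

With y'=λy (z=hλ):
  y_{n+1} = y_n + z·[5/9·y_n + 4/9·y_{n+1}] ⇒ (1 − 4/9z)y_{n+1} = (1 + 5/9z)y_n
  R(z) = (1 + 5/9z)/(1 − 4/9z).

Solve |R(x)|<1 on ℝ⁻.
x=-0.54: |R|=0.5645
R=−1: 1+5/9x = −1+4/9x ⇒ -1/9x=2 ⇒ x=2/(-1/9)=-18.0000
Confirm numerically:
  x=-16.478: |R|=0.97968 <1
  x=-14.041: |R|=0.93925 <1
  x=-9.634: |R|=0.82401 <1
  x=-9.347: |R|=0.81346 <1
  x=-18.386: |R|=1.00468 >1
  x=-18.356: |R|=1.00432 >1
  x=-18.150: |R|=1.00184 >1
So |R|<1 on (-18.0000, 0).

(-18.0000,0); λ=-9 ⇒ h* = (18)/9 = 2.0000.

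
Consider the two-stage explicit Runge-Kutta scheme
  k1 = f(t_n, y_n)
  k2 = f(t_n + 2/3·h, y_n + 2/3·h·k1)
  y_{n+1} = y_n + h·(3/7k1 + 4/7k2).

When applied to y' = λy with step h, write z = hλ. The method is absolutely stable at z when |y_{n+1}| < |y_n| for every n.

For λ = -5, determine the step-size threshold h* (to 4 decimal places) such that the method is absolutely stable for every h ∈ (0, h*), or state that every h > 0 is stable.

(-2.6250,0); λ=-5 ⇒ h* = (21/8)/5 = 0.5250.

With y'=λy (z=hλ):
  k1=λy_n ⇒ h·k1=z·y_n;  k2=λ(1+2/3z)y_n ⇒ h·k2=z(1+2/3z)y_n
  y_{n+1}/y_n = 1 + 3/7z + 4/7z(1+2/3z) = 1 + z + 8/21z²
  Hence R(z) = 1 + z + 8/21z².

Solve |R(x)|<1 on ℝ⁻.
x=-1.65: |R|=0.3871
R=1: x+8/21x²=0 ⇒ x=−21/8=-2.6250; min R=1−1/(4·8/21)=0.3438>−1
Confirm numerically:
  x=-2.248: |R|=0.67714 <1
  x=-1.983: |R|=0.51501 <1
  x=-1.125: |R|=0.35714 <1
  x=-1.090: |R|=0.36261 <1
  x=-3.189: |R|=1.68518 >1
  x=-2.933: |R|=1.34414 >1
  x=-2.788: |R|=1.17312 >1
Stable set (-2.6250, 0).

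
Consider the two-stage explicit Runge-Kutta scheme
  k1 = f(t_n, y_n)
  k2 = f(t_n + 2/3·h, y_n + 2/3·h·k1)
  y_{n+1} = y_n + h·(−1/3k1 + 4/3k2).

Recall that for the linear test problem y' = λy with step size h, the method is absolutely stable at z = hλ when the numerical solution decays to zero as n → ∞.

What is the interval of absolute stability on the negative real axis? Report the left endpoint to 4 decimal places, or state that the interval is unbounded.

(-1.1250, 0).

Set f=λy, z=hλ:
  k1=λy_n ⇒ h·k1=z·y_n;  k2=λ(1+2/3z)y_n ⇒ h·k2=z(1+2/3z)y_n
  y_{n+1}/y_n = 1 − 1/3z + 4/3z(1+2/3z) = 1 + z + 8/9z²
  ⇒ R(z) = 1 + z + 8/9z².

Find x<0 with |R(x)|<1.
x=-0.74: |R|=0.7468
R=1: x+8/9x²=0 ⇒ x=−9/8=-1.1250; min R=1−1/(4·8/9)=0.7188>−1
Confirm numerically:
  x=-0.691: |R|=0.73343 <1
  x=-0.690: |R|=0.73320 <1
  x=-0.494: |R|=0.72292 <1
  x=-1.650: |R|=1.77000 >1
  x=-1.377: |R|=1.30845 >1
Stable set (-1.1250, 0).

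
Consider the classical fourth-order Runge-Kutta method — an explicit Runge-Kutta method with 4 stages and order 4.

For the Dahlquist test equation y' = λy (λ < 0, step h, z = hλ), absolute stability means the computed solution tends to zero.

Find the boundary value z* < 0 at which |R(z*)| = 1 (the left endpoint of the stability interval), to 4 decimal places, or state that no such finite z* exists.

Set f=λy, z=hλ:
  order 4, 4-stage ⇒ R(z)=1+z+z^2/2+z^3/6+z^4/24
  (e.g. R(-1.05)=0.35896, |R|=0.35896)

Need |R(x)|<1, x<0.
x=-1.05: |R|=0.3590
|R(-2.86)|=1.1186 |R(-2.83)|=1.0695 |R(-2.66)|=0.8270
Bisect:
  x_lo=-3.1642 |R|=1.7386  x_hi=-0.1056 |R|=0.8998
  mid=-1.63491 |R|=0.27091 →hi
  mid=-2.39956 |R|=0.55803 →hi
  mid=-2.78188 |R|=0.99487 →hi
  mid=-2.97304 |R|=1.32199 →lo
  mid=-2.87746 |R|=1.14809 →lo
  mid=-2.82967 |R|=1.06899 →lo
  mid=-2.80578 |R|=1.03132 →lo
  mid=-2.79383 |R|=1.01294 →lo
  mid=-2.78785 |R|=1.00387 →lo
  mid=-2.78487 |R|=0.99936 →hi
  ...
  [-2.78543,-2.78524] ⇒ x*=-2.7853
Stable set (-2.7853, 0).

z* = -2.7853.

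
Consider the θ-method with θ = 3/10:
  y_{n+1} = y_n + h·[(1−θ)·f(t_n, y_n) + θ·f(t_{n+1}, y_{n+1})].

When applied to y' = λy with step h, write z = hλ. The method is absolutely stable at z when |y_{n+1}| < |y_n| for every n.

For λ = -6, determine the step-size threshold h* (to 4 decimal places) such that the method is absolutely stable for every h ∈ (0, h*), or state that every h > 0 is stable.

(-5.0000,0); λ=-6 ⇒ h* = (5)/6 = 0.8333.

Test eqn y'=λy, z=hλ:
  y_{n+1} = y_n + z·[7/10·y_n + 3/10·y_{n+1}] ⇒ (1 − 3/10z)y_{n+1} = (1 + 7/10z)y_n
  ⇒ R(z) = (1 + 7/10z)/(1 − 3/10z).

Need |R(x)|<1, x<0.
x=-1.25: |R|=0.0909
R=−1: 1+7/10x = −1+3/10x ⇒ -2/5x=2 ⇒ x=2/(-2/5)=-5.0000
Confirm numerically:
  x=-4.513: |R|=0.91724 <1
  x=-4.451: |R|=0.90596 <1
  x=-3.646: |R|=0.74133 <1
  x=-2.852: |R|=0.53697 <1
  x=-5.252: |R|=1.03914 >1
  x=-5.131: |R|=1.02064 >1
So |R|<1 on (-5.0000, 0).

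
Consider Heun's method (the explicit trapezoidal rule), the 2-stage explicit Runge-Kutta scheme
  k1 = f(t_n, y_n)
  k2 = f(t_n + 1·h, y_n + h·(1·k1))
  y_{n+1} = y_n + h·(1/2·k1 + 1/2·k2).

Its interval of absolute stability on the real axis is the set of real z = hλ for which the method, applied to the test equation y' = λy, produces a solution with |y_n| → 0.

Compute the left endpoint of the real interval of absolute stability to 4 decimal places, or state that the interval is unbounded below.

left endpoint -2.0000.

With y'=λy (z=hλ):
  order 2, 2-stage ⇒ R(z)=1+z+z^2/2
  (e.g. R(-1.44)=0.59680, |R|=0.59680)

Find x<0 with |R(x)|<1.
x=-1.44: |R|=0.5968
|R(-1.84)|=0.8528 |R(-1.39)|=0.5760 |R(-0.73)|=0.5364
Bisect:
  x_lo=-2.8616 |R|=2.2327  x_hi=-0.1773 |R|=0.8385
  mid=-1.51940 |R|=0.63489 →hi
  mid=-2.19048 |R|=1.20862 →lo
  mid=-1.85494 |R|=0.86546 →hi
  mid=-2.02271 |R|=1.02297 →lo
  mid=-1.93883 |R|=0.94070 →hi
  mid=-1.98077 |R|=0.98095 →hi
  mid=-2.00174 |R|=1.00174 →lo
  mid=-1.99125 |R|=0.99129 →hi
  ...
  [-2.00010,-1.99994] ⇒ x*=-2.0000
So |R|<1 on (-2.0000, 0).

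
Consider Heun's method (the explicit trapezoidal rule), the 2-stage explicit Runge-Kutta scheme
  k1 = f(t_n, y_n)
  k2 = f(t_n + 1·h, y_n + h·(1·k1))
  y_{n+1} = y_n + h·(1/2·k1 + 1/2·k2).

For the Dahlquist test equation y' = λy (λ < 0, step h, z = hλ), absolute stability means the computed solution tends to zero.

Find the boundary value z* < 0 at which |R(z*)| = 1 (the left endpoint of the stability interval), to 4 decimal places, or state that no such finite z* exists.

left endpoint -2.0000.

Set f=λy, z=hλ:
  order 2, 2-stage ⇒ R(z)=1+z+z^2/2
  (e.g. R(-0.59)=0.58405, |R|=0.58405)

Solve |R(x)|<1 on ℝ⁻.
x=-0.59: |R|=0.5840
|R(-2.27)|=1.3064 |R(-1.6)|=0.6800 |R(-0.92)|=0.5032
Bisect:
  x_lo=-2.3982 |R|=1.4775  x_hi=-0.1931 |R|=0.8255
  mid=-1.29568 |R|=0.54371 →hi
  mid=-1.84696 |R|=0.85867 →hi
  mid=-2.12260 |R|=1.13011 →lo
  mid=-1.98478 |R|=0.98489 →hi
  mid=-2.05369 |R|=1.05513 →lo
  mid=-2.01923 |R|=1.01942 →lo
  mid=-2.00200 |R|=1.00201 →lo
  mid=-1.99339 |R|=0.99341 →hi
  mid=-1.99770 |R|=0.99770 →hi
  ...
  [-2.00012,-1.99999] ⇒ x*=-2.0000
So |R|<1 on (-2.0000, 0).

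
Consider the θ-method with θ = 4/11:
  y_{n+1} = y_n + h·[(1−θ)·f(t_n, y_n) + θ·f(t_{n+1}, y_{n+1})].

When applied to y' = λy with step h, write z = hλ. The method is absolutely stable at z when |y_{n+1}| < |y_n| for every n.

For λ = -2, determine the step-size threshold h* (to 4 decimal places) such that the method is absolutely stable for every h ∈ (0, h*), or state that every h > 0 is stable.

(-7.3333,0); λ=-2 ⇒ h* = (22/3)/2 = 3.6667.

Test eqn y'=λy, z=hλ:
  y_{n+1} = y_n + z·[7/11·y_n + 4/11·y_{n+1}] ⇒ (1 − 4/11z)y_{n+1} = (1 + 7/11z)y_n
  R(z) = (1 + 7/11z)/(1 − 4/11z).

Find x<0 with |R(x)|<1.
x=-0.72: |R|=0.4294
R=−1: 1+7/11x = −1+4/11x ⇒ -3/11x=2 ⇒ x=2/(-3/11)=-7.3333
Confirm numerically:
  x=-6.273: |R|=0.91186 <1
  x=-6.130: |R|=0.89837 <1
  x=-4.763: |R|=0.74341 <1
  x=-3.115: |R|=0.46057 <1
  x=-7.735: |R|=1.02873 >1
  x=-7.466: |R|=1.00974 >1
  x=-7.383: |R|=1.00368 >1
Interval (-7.3333, 0).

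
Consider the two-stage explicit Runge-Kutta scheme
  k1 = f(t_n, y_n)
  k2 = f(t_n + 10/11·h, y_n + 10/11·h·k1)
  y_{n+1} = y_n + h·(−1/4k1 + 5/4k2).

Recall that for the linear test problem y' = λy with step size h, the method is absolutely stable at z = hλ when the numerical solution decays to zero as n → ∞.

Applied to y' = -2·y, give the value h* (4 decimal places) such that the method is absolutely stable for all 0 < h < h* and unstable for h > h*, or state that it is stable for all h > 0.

On y'=λy, z=hλ:
  k1=λy_n ⇒ h·k1=z·y_n;  k2=λ(1+10/11z)y_n ⇒ h·k2=z(1+10/11z)y_n
  y_{n+1}/y_n = 1 − 1/4z + 5/4z(1+10/11z) = 1 + z + 25/22z²
  ⇒ R(z) = 1 + z + 25/22z².

Find x<0 with |R(x)|<1.
x=-0.77: |R|=0.9038
R=1: x+25/22x²=0 ⇒ x=−22/25=-0.8800; min R=1−1/(4·25/22)=0.7800>−1
Confirm numerically:
  x=-0.719: |R|=0.86846 <1
  x=-0.626: |R|=0.81931 <1
  x=-0.623: |R|=0.81806 <1
  x=-0.391: |R|=0.78273 <1
  x=-1.382: |R|=1.78837 >1
  x=-1.335: |R|=1.69026 >1
Interval (-0.8800, 0).

(-0.8800,0); λ=-2 ⇒ h* = (22/25)/2 = 0.4400.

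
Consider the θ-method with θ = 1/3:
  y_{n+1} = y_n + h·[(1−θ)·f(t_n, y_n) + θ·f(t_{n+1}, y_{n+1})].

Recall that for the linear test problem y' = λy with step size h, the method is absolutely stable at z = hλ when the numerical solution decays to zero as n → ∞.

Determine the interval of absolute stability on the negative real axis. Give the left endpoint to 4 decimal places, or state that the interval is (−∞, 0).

Test eqn y'=λy, z=hλ:
  y_{n+1} = y_n + z·[2/3·y_n + 1/3·y_{n+1}] ⇒ (1 − 1/3z)y_{n+1} = (1 + 2/3z)y_n
  Hence R(z) = (1 + 2/3z)/(1 − 1/3z).

Need |R(x)|<1, x<0.
x=-0.53: |R|=0.5496
R=−1: 1+2/3x = −1+1/3x ⇒ -1/3x=2 ⇒ x=2/(-1/3)=-6.0000
Confirm numerically:
  x=-4.260: |R|=0.76033 <1
  x=-3.514: |R|=0.61836 <1
  x=-3.220: |R|=0.55305 <1
  x=-6.583: |R|=1.06084 >1
  x=-6.502: |R|=1.05283 >1
Stable set (-6.0000, 0).

(-6.0000, 0).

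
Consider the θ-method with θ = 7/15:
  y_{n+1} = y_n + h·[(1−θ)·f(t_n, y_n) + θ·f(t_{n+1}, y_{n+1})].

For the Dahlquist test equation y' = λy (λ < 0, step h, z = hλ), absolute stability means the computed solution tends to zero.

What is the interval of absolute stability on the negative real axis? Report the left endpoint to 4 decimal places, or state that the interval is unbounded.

Test eqn y'=λy, z=hλ:
  y_{n+1} = y_n + z·[8/15·y_n + 7/15·y_{n+1}] ⇒ (1 − 7/15z)y_{n+1} = (1 + 8/15z)y_n
  R(z) = (1 + 8/15z)/(1 − 7/15z).

Find x<0 with |R(x)|<1.
x=-1.62: |R|=0.0774
R=−1: 1+8/15x = −1+7/15x ⇒ -1/15x=2 ⇒ x=2/(-1/15)=-30.0000
Confirm numerically:
  x=-28.040: |R|=0.99072 <1
  x=-26.715: |R|=0.98374 <1
  x=-25.525: |R|=0.97689 <1
  x=-19.535: |R|=0.93104 <1
  x=-30.557: |R|=1.00243 >1
  x=-30.446: |R|=1.00196 >1
  x=-30.365: |R|=1.00160 >1
Interval (-30.0000, 0).

(-30.0000, 0).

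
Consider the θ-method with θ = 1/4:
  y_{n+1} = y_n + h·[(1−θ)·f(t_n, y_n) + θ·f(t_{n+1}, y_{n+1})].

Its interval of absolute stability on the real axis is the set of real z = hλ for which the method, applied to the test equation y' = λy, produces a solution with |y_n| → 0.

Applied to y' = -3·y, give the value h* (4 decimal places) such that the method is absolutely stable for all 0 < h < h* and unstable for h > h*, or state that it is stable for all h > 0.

(-4.0000,0); λ=-3 ⇒ h* = (4)/3 = 1.3333.

On y'=λy, z=hλ:
  y_{n+1} = y_n + z·[3/4·y_n + 1/4·y_{n+1}] ⇒ (1 − 1/4z)y_{n+1} = (1 + 3/4z)y_n
  ⇒ R(z) = (1 + 3/4z)/(1 − 1/4z).

Solve |R(x)|<1 on ℝ⁻.
x=-1.4: |R|=0.0370
R=−1: 1+3/4x = −1+1/4x ⇒ -1/2x=2 ⇒ x=2/(-1/2)=-4.0000
Confirm numerically:
  x=-3.023: |R|=0.72177 <1
  x=-2.661: |R|=0.59796 <1
  x=-1.847: |R|=0.26355 <1
  x=-4.367: |R|=1.08773 >1
  x=-4.247: |R|=1.05990 >1
Stable set (-4.0000, 0).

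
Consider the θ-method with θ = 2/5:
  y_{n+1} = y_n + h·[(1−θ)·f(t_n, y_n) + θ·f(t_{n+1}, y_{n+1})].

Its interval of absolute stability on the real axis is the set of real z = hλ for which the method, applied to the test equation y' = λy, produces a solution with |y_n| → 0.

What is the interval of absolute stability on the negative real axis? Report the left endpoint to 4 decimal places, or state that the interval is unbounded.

(-10.0000, 0).

On y'=λy, z=hλ:
  y_{n+1} = y_n + z·[3/5·y_n + 2/5·y_{n+1}] ⇒ (1 − 2/5z)y_{n+1} = (1 + 3/5z)y_n
  Hence R(z) = (1 + 3/5z)/(1 − 2/5z).

Solve |R(x)|<1 on ℝ⁻.
x=-0.38: |R|=0.6701
R=−1: 1+3/5x = −1+2/5x ⇒ -1/5x=2 ⇒ x=2/(-1/5)=-10.0000
Confirm numerically:
  x=-9.778: |R|=0.99096 <1
  x=-7.692: |R|=0.88677 <1
  x=-6.210: |R|=0.78243 <1
  x=-6.157: |R|=0.77804 <1
  x=-10.596: |R|=1.02276 >1
  x=-10.565: |R|=1.02162 >1
  x=-10.263: |R|=1.01030 >1
Stable set (-10.0000, 0).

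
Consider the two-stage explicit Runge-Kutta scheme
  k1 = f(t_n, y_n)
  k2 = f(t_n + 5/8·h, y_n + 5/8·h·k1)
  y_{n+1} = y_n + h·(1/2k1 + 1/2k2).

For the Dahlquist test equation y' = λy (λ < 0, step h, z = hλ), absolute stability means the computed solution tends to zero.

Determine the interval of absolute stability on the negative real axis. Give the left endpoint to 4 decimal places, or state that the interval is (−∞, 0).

Set f=λy, z=hλ:
  k1=λy_n ⇒ h·k1=z·y_n;  k2=λ(1+5/8z)y_n ⇒ h·k2=z(1+5/8z)y_n
  y_{n+1}/y_n = 1 + 1/2z + 1/2z(1+5/8z) = 1 + z + 5/16z²
  Hence R(z) = 1 + z + 5/16z².

Solve |R(x)|<1 on ℝ⁻.
x=-0.76: |R|=0.4205
R=1: x+5/16x²=0 ⇒ x=−16/5=-3.2000; min R=1−1/(4·5/16)=0.2000>−1
Confirm numerically:
  x=-1.948: |R|=0.23785 <1
  x=-1.674: |R|=0.20171 <1
  x=-1.308: |R|=0.22664 <1
  x=-3.503: |R|=1.33169 >1
  x=-3.442: |R|=1.26030 >1
  x=-3.326: |R|=1.13096 >1
So |R|<1 on (-3.2000, 0).

(-3.2000, 0).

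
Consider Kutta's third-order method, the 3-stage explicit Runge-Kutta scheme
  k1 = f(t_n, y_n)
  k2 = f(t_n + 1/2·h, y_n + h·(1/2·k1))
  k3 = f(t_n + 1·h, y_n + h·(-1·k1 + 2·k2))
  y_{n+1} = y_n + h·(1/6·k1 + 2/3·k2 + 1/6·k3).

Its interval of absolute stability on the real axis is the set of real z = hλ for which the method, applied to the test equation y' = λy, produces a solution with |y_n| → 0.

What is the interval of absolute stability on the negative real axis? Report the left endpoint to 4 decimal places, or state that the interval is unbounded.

z∈(-2.5127,0).

On y'=λy, z=hλ:
  order 3, 3-stage ⇒ R(z)=1+z+z^2/2+z^3/6
  (e.g. R(-1.05)=0.30831, |R|=0.30831)

Boundary: |R(x)|=1, x<0.
x=-1.05: |R|=0.3083
|R(-1.61)|=0.0095 |R(-1.25)|=0.2057 |R(-1.21)|=0.2268
Bisect:
  x_lo=-3.2903 |R|=2.8142  x_hi=-0.1241 |R|=0.8833
  mid=-1.70722 |R|=0.07923 →hi
  mid=-2.49877 |R|=0.97716 →hi
  mid=-2.89454 |R|=1.74728 →lo
  mid=-2.69665 |R|=1.32900 →lo
  mid=-2.59771 |R|=1.14526 →lo
  mid=-2.54824 |R|=1.05932 →lo
  mid=-2.52350 |R|=1.01777 →lo
  mid=-2.51113 |R|=0.99735 →hi
  mid=-2.51732 |R|=1.00754 →lo
  mid=-2.51423 |R|=1.00244 →lo
  ...
  [-2.51287,-2.51268] ⇒ x*=-2.5127
Stable set (-2.5127, 0).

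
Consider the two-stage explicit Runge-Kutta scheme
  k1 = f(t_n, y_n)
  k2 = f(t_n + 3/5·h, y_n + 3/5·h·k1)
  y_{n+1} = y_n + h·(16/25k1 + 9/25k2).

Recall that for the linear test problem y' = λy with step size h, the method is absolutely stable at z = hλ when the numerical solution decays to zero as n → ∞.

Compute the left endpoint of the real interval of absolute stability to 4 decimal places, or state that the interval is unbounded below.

Set f=λy, z=hλ:
  k1=λy_n ⇒ h·k1=z·y_n;  k2=λ(1+3/5z)y_n ⇒ h·k2=z(1+3/5z)y_n
  y_{n+1}/y_n = 1 + 16/25z + 9/25z(1+3/5z) = 1 + z + 27/125z²
  Hence R(z) = 1 + z + 27/125z².

Boundary: |R(x)|=1, x<0.
x=-1.56: |R|=0.0343
R=1: x+27/125x²=0 ⇒ x=−125/27=-4.6296; min R=1−1/(4·27/125)=-0.1574>−1
Confirm numerically:
  x=-3.638: |R|=0.22077 <1
  x=-3.330: |R|=0.06520 <1
  x=-1.987: |R|=0.13420 <1
  x=-1.885: |R|=0.11750 <1
  x=-5.168: |R|=1.60098 >1
  x=-4.945: |R|=1.33685 >1
Interval (-4.6296, 0).

z* = -4.6296.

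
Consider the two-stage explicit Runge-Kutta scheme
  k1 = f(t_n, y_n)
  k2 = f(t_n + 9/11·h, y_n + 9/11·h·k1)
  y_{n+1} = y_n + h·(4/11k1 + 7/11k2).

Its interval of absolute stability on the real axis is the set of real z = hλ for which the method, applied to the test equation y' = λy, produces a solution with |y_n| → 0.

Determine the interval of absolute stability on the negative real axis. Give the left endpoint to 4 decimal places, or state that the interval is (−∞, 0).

Set f=λy, z=hλ:
  k1=λy_n ⇒ h·k1=z·y_n;  k2=λ(1+9/11z)y_n ⇒ h·k2=z(1+9/11z)y_n
  y_{n+1}/y_n = 1 + 4/11z + 7/11z(1+9/11z) = 1 + z + 63/121z²
  ⇒ R(z) = 1 + z + 63/121z².

Boundary: |R(x)|=1, x<0.
x=-0.77: |R|=0.5387
R=1: x+63/121x²=0 ⇒ x=−121/63=-1.9206; min R=1−1/(4·63/121)=0.5198>−1
Confirm numerically:
  x=-1.780: |R|=0.86966 <1
  x=-1.089: |R|=0.52846 <1
  x=-0.806: |R|=0.53224 <1
  x=-2.441: |R|=1.66135 >1
  x=-2.294: |R|=1.44595 >1
  x=-2.048: |R|=1.13581 >1
Stable set (-1.9206, 0).

(-1.9206, 0).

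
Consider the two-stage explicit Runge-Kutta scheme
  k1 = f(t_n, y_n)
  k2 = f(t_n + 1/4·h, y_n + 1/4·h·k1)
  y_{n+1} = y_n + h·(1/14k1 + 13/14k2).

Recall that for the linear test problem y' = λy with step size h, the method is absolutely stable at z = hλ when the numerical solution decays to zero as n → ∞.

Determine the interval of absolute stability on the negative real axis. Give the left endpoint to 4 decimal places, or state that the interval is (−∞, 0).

(-4.3077, 0).

Set f=λy, z=hλ:
  k1=λy_n ⇒ h·k1=z·y_n;  k2=λ(1+1/4z)y_n ⇒ h·k2=z(1+1/4z)y_n
  y_{n+1}/y_n = 1 + 1/14z + 13/14z(1+1/4z) = 1 + z + 13/56z²
  Hence R(z) = 1 + z + 13/56z².

Solve |R(x)|<1 on ℝ⁻.
x=-0.82: |R|=0.3361
R=1: x+13/56x²=0 ⇒ x=−56/13=-4.3077; min R=1−1/(4·13/56)=-0.0769>−1
Confirm numerically:
  x=-3.578: |R|=0.39391 <1
  x=-3.506: |R|=0.34751 <1
  x=-3.107: |R|=0.13398 <1
  x=-2.658: |R|=0.01792 <1
  x=-4.729: |R|=1.46251 >1
  x=-4.465: |R|=1.16305 >1
  x=-4.355: |R|=1.04783 >1
Stable set (-4.3077, 0).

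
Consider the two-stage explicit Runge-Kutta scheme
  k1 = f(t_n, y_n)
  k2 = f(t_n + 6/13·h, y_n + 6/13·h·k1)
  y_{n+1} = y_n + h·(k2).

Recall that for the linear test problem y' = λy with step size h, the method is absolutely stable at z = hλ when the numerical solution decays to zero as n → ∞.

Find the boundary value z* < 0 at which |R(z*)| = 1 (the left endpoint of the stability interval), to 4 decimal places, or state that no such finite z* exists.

left endpoint -2.1667.

With y'=λy (z=hλ):
  k1=λy_n ⇒ h·k1=z·y_n;  k2=λ(1+6/13z)y_n ⇒ h·k2=z(1+6/13z)y_n
  y_{n+1}/y_n = 1 + z(1+6/13z) = 1 + z + 6/13z²
  Hence R(z) = 1 + z + 6/13z².

Boundary: |R(x)|=1, x<0.
x=-0.96: |R|=0.4654
R=1: x+6/13x²=0 ⇒ x=−13/6=-2.1667; min R=1−1/(4·6/13)=0.4583>−1
Confirm numerically:
  x=-2.111: |R|=0.94576 <1
  x=-1.570: |R|=0.56765 <1
  x=-0.904: |R|=0.47318 <1
  x=-2.232: |R|=1.06730 >1
  x=-2.221: |R|=1.05570 >1
So |R|<1 on (-2.1667, 0).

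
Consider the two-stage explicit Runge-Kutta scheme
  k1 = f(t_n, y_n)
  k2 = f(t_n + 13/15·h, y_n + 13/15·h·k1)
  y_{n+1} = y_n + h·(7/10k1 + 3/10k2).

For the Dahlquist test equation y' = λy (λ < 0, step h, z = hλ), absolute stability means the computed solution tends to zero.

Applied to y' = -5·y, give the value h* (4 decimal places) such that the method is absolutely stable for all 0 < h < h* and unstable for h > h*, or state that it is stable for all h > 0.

(-3.8462,0); λ=-5 ⇒ h* = (50/13)/5 = 0.7692.

With y'=λy (z=hλ):
  k1=λy_n ⇒ h·k1=z·y_n;  k2=λ(1+13/15z)y_n ⇒ h·k2=z(1+13/15z)y_n
  y_{n+1}/y_n = 1 + 7/10z + 3/10z(1+13/15z) = 1 + z + 13/50z²
  so R(z) = 1 + z + 13/50z².

Find x<0 with |R(x)|<1.
x=-0.59: |R|=0.5005
R=1: x+13/50x²=0 ⇒ x=−50/13=-3.8462; min R=1−1/(4·13/50)=0.0385>−1
Confirm numerically:
  x=-3.709: |R|=0.86774 <1
  x=-3.657: |R|=0.82015 <1
  x=-2.253: |R|=0.06676 <1
  x=-4.318: |R|=1.52973 >1
  x=-4.067: |R|=1.23353 >1
Stable set (-3.8462, 0).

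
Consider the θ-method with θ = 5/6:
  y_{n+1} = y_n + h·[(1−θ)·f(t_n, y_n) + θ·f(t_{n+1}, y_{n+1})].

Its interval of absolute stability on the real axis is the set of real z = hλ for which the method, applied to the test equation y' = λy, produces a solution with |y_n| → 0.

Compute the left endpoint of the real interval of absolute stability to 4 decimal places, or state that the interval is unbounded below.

On y'=λy, z=hλ:
  y_{n+1} = y_n + z·[1/6·y_n + 5/6·y_{n+1}] ⇒ (1 − 5/6z)y_{n+1} = (1 + 1/6z)y_n
  ⇒ R(z) = (1 + 1/6z)/(1 − 5/6z).

Need |R(x)|<1, x<0.
x=-1.26: |R|=0.3854
x=-2: |R|=0.2500
x=-10: |R|=0.0714
x=-100: |R|=0.1858
θ=5/6≥1/2 ⇒ |1+1/6x|<|1−5/6x| ∀x<0 ⇒ interval (−∞,0).

unbounded; (−∞, 0).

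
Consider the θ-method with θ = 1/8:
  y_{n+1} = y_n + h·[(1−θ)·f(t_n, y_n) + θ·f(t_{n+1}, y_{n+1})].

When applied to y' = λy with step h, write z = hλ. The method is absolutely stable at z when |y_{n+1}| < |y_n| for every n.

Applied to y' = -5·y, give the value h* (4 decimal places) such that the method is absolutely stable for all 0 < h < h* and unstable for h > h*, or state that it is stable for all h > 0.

(-2.6667,0); λ=-5 ⇒ h* = (8/3)/5 = 0.5333.

Set f=λy, z=hλ:
  y_{n+1} = y_n + z·[7/8·y_n + 1/8·y_{n+1}] ⇒ (1 − 1/8z)y_{n+1} = (1 + 7/8z)y_n
  Hence R(z) = (1 + 7/8z)/(1 − 1/8z).

Boundary: |R(x)|=1, x<0.
x=-1.15: |R|=0.0055
R=−1: 1+7/8x = −1+1/8x ⇒ -3/4x=2 ⇒ x=2/(-3/4)=-2.6667
Confirm numerically:
  x=-2.518: |R|=0.91519 <1
  x=-2.165: |R|=0.70389 <1
  x=-1.672: |R|=0.38296 <1
  x=-1.148: |R|=0.00394 <1
  x=-3.201: |R|=1.28622 >1
  x=-3.183: |R|=1.27703 >1
  x=-3.041: |R|=1.20342 >1
Stable set (-2.6667, 0).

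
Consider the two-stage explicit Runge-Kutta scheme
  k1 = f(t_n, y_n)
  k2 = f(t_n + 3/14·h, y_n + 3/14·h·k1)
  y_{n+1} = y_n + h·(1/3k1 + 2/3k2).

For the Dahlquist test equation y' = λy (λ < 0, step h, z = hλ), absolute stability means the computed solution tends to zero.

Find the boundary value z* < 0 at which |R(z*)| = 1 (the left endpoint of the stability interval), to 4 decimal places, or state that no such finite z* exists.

z* = -7.0000.

Test eqn y'=λy, z=hλ:
  k1=λy_n ⇒ h·k1=z·y_n;  k2=λ(1+3/14z)y_n ⇒ h·k2=z(1+3/14z)y_n
  y_{n+1}/y_n = 1 + 1/3z + 2/3z(1+3/14z) = 1 + z + 1/7z²
  so R(z) = 1 + z + 1/7z².

Need |R(x)|<1, x<0.
x=-0.49: |R|=0.5443
R=1: x+1/7x²=0 ⇒ x=−7=-7.0000; min R=1−1/(4·1/7)=-0.7500>−1
Confirm numerically:
  x=-4.491: |R|=0.60970 <1
  x=-4.013: |R|=0.71240 <1
  x=-3.187: |R|=0.73600 <1
  x=-7.397: |R|=1.41952 >1
  x=-7.390: |R|=1.41173 >1
  x=-7.296: |R|=1.30852 >1
Stable set (-7.0000, 0).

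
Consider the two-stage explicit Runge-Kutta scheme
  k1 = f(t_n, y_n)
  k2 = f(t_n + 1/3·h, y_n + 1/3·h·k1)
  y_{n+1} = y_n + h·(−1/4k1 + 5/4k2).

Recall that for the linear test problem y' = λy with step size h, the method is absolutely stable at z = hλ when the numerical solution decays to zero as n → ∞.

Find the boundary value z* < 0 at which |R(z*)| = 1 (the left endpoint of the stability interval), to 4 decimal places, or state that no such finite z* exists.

z* = -2.4000.

Test eqn y'=λy, z=hλ:
  k1=λy_n ⇒ h·k1=z·y_n;  k2=λ(1+1/3z)y_n ⇒ h·k2=z(1+1/3z)y_n
  y_{n+1}/y_n = 1 − 1/4z + 5/4z(1+1/3z) = 1 + z + 5/12z²
  Hence R(z) = 1 + z + 5/12z².

Boundary: |R(x)|=1, x<0.
x=-1.21: |R|=0.4000
R=1: x+5/12x²=0 ⇒ x=−12/5=-2.4000; min R=1−1/(4·5/12)=0.4000>−1
Confirm numerically:
  x=-2.044: |R|=0.69681 <1
  x=-1.706: |R|=0.50668 <1
  x=-1.704: |R|=0.50584 <1
  x=-1.358: |R|=0.41040 <1
  x=-2.875: |R|=1.56901 >1
  x=-2.523: |R|=1.12930 >1
Interval (-2.4000, 0).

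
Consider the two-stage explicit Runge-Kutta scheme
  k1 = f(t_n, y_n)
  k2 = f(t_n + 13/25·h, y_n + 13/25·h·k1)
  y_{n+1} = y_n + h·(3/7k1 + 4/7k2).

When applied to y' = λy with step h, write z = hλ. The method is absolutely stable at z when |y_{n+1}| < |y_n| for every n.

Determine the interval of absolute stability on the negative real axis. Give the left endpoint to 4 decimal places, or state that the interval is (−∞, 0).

z∈(-3.3654,0).

With y'=λy (z=hλ):
  k1=λy_n ⇒ h·k1=z·y_n;  k2=λ(1+13/25z)y_n ⇒ h·k2=z(1+13/25z)y_n
  y_{n+1}/y_n = 1 + 3/7z + 4/7z(1+13/25z) = 1 + z + 52/175z²
  Hence R(z) = 1 + z + 52/175z².

Find x<0 with |R(x)|<1.
x=-1.76: |R|=0.1604
R=1: x+52/175x²=0 ⇒ x=−175/52=-3.3654; min R=1−1/(4·52/175)=0.1587>−1
Confirm numerically:
  x=-3.242: |R|=0.88114 <1
  x=-3.122: |R|=0.77422 <1
  x=-2.605: |R|=0.41142 <1
  x=-3.875: |R|=1.58679 >1
  x=-3.658: |R|=1.31806 >1
  x=-3.619: |R|=1.27273 >1
Stable set (-3.3654, 0).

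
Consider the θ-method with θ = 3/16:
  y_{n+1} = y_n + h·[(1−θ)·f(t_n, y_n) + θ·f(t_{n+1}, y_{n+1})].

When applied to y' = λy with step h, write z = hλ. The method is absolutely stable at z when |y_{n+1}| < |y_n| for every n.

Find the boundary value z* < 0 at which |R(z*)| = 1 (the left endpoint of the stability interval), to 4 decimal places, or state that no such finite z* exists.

With y'=λy (z=hλ):
  y_{n+1} = y_n + z·[13/16·y_n + 3/16·y_{n+1}] ⇒ (1 − 3/16z)y_{n+1} = (1 + 13/16z)y_n
  so R(z) = (1 + 13/16z)/(1 − 3/16z).

Solve |R(x)|<1 on ℝ⁻.
x=-1.67: |R|=0.2718
R=−1: 1+13/16x = −1+3/16x ⇒ -5/8x=2 ⇒ x=2/(-5/8)=-3.2000
Confirm numerically:
  x=-2.305: |R|=0.60943 <1
  x=-2.002: |R|=0.45560 <1
  x=-1.560: |R|=0.20696 <1
  x=-3.532: |R|=1.12483 >1
  x=-3.513: |R|=1.11794 >1
  x=-3.225: |R|=1.00974 >1
Stable set (-3.2000, 0).

z* = -3.2000.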